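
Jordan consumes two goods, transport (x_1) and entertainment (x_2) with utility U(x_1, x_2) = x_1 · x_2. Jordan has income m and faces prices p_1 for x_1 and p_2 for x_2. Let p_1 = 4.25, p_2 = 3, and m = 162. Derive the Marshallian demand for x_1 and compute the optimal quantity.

x_1* = 19.0588

MU_x_1/MU_x_2 = (x_2)/(x_1); tangency sets this equal to p_1/p_2.
So p_2·x_2 = p_1·x_1; combined with the budget, a share 0.5 of income goes to x_1.
Demand: x_1*(p_1,p_2,m) = 0.5·m/p_1 and x_2* = 0.5·m/p_2.
At p_1=4.25, p_2=3, m=162: x_1* = 0.5·162/4.25 = 19.0588.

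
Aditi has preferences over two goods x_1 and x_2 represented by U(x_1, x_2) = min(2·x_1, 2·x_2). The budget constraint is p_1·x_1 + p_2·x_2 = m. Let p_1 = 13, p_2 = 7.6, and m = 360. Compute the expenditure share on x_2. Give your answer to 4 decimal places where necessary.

With perfect complements, no substitution: consume in ratio x_1:x_2 = 2:2.
Budget: p_1·x_1 + p_2·x_1 = m, so (2·p_1 + 2·p_2)·x_1 = 2·m.
Demand: x_1*(p_1,p_2,m) = 2·m/(2·p_1 + 2·p_2), x_2* = 2·m/(2·p_1 + 2·p_2).
Here 2·13 + 2·7.6 = 41.2, giving x_1* = 17.4757 and x_2* = 17.4757.
Expenditure on x_2: 7.6·17.4757 = 132.8155; share = 0.3689.

share on x_2 = 0.3689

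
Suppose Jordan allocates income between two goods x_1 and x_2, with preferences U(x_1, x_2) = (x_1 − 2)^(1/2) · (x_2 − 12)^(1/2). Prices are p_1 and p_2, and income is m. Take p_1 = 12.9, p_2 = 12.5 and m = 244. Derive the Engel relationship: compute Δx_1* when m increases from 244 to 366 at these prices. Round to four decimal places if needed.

Discretionary income = 244 − 2·12.9 − 12·12.5 = 68.2; x_1* = 2 + 0.5·68.2/12.9 = 4.6434.
At m' = 366: x_1* = 9.3721. Change: 9.3721 − 4.6434 = 4.7287.

Δx_1* = 4.7287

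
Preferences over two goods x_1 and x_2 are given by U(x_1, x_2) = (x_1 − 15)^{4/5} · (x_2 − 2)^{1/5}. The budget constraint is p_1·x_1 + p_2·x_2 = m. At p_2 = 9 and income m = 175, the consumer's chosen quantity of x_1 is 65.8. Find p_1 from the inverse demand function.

p_1 = 2

MRS = 4·(x_2−2)/(x_1−15). Tangency with p_1/p_2 gives x_2−2 = (1/4)·(p_1/p_2)·(x_1−15).
Substituting into the budget: x_1* = 15 + 0.8·(m − 15·p_1 − 2·p_2)/p_1, and x_2* = 2 + 0.2·(…)/p_2.
Set x_1* = 65.8 in the demand function and solve for p_1: p_1 = 2.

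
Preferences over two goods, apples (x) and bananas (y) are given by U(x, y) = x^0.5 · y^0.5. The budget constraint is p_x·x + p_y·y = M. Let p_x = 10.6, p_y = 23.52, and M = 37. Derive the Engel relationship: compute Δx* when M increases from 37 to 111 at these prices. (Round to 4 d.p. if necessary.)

Tangency: MRS = y/x = p_x/p_y.
Rearranging, p_y·y = p_x·x. Substituting into the budget gives p_x·x·(1 + 1) = M.
Demand: x*(p_x,p_y,M) = 0.5·M/p_x and y* = 0.5·M/p_y.
At p_x=10.6, p_y=23.52, M=37: x* = 0.5·37/10.6 = 1.7453.
At M' = 111: x* = 5.2358. Change: 5.2358 − 1.7453 = 3.4906.

Δx* = 3.4906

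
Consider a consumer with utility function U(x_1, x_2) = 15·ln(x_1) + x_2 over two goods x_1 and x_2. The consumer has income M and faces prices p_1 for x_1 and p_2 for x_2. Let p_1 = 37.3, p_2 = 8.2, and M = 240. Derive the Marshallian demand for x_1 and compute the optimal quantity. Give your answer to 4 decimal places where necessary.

x_1* = 3.2976

At the given prices: x_1* = 15·8.2/37.3 = 3.2976.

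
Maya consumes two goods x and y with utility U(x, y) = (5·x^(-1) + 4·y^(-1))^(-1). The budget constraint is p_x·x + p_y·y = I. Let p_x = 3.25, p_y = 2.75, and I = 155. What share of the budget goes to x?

From the CES first-order condition, (5/4)·(y/x)^(2) = p_x/p_y.
Hence y/x = ((4/5)·p_x/p_y)^(1/(2)), i.e. raised to the 0.5 power.
Substitute y = (y/x)·x into the budget: x* = I/(p_x + p_y·(y/x)).
Numerically y/x = 0.972345, so x* = 155/(3.25 + 2.75·0.972345) = 26.165 and y* = 0.972345·26.165 = 25.4414.
Expenditure on x: 3.25·26.165 = 85.0362; share = 0.5486.

share on x = 0.5486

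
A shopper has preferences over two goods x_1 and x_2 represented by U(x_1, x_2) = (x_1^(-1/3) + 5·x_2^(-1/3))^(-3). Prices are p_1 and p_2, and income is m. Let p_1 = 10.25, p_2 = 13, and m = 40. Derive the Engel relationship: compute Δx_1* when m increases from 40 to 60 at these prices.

Δx_1* = 0.429

From the CES first-order condition, (1/5)·(x_2/x_1)^(4/3) = p_1/p_2.
Solve for the ratio: x_2/x_1 = [5·p_1/p_2]^(0.75).
With the ratio pinned down, the budget gives x_1* = m/(p_1 + p_2·(x_2/x_1)) and x_2* = (x_2/x_1)·x_1*.
Numerically x_2/x_1 = 2.797776, so x_1* = 40/(10.25 + 13·2.797776) = 0.858.
At m' = 60: x_1* = 1.287. Change: 1.287 − 0.858 = 0.429.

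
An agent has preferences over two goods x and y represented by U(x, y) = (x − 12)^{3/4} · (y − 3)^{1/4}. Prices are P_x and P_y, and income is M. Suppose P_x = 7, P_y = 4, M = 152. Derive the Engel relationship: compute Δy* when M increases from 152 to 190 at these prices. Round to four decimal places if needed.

MRS = 3·(y−3)/(x−12). Tangency with P_x/P_y gives y−3 = (1/3)·(P_x/P_y)·(x−12).
Substituting into the budget: x* = 12 + 0.75·(M − 12·P_x − 3·P_y)/P_x, and y* = 3 + 0.25·(…)/P_y.
Discretionary income = 152 − 12·7 − 3·4 = 56; y* = 3 + 0.25·56/4 = 6.5.
At M' = 190: y* = 8.875. Change: 8.875 − 6.5 = 2.375.

Δy* = 2.375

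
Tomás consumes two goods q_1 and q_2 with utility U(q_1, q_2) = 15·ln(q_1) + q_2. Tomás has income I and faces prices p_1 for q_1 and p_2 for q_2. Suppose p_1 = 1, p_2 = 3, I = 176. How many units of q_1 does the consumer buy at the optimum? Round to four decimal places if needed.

q_1* = 45

At the given prices: q_1* = 15·3/1 = 45.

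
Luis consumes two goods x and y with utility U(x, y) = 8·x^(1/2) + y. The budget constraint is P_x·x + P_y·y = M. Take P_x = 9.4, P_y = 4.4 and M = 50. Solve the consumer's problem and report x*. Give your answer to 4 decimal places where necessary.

Utility is quasi-linear in y; the FOC for x is 4/√x = P_x/P_y.
Thus x* = (4·P_y/P_x)² — independent of M — with the rest of income spent on y.
Plugging in: x* = (4·4.4/9.4)² = 3.5057.

x* = 3.5057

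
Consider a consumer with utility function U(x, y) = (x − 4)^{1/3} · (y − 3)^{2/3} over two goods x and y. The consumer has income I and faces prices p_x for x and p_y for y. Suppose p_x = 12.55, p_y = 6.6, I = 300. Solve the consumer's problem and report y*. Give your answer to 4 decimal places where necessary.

y* = 26.2323

Let x' = x−4, y' = y−3. MRS = (1/2)·y'/x' = p_x/p_y.
Substituting into the budget: x* = 4 + 1/3·(I − 4·p_x − 3·p_y)/p_x, and y* = 3 + 2/3·(…)/p_y.
Discretionary income = 300 − 4·12.55 − 3·6.6 = 230; y* = 3 + 2/3·230/6.6 = 26.2323.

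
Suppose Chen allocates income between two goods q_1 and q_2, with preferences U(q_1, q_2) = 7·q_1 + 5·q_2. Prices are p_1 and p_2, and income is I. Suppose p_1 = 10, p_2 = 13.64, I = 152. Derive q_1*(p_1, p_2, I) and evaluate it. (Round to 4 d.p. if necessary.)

Perfect substitutes: compare marginal utility per dollar. 7/p_1 vs 5/p_2 → 0.7 vs 0.3666.
q_1 gives more utility per dollar, so spend all income on q_1: q_1* = I/p_1, q_2* = 0.
Numerically: q_1* = 15.2, q_2* = 0.

q_1* = 15.2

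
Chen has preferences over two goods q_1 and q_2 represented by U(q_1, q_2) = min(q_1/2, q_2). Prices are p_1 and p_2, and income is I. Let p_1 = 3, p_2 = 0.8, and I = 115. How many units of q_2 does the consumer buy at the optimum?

With perfect complements, no substitution: consume in ratio q_1:q_2 = 2:1.
Budget: p_1·q_1 + p_2·(1/2)·q_1 = I, so (2·p_1 + p_2)·q_1 = 2·I.
Demand: q_1*(p_1,p_2,I) = 2·I/(2·p_1 + p_2), q_2* = I/(2·p_1 + p_2).
Here 2·3 + 0.8 = 6.8, giving q_2* = 16.9118.

q_2* = 16.9118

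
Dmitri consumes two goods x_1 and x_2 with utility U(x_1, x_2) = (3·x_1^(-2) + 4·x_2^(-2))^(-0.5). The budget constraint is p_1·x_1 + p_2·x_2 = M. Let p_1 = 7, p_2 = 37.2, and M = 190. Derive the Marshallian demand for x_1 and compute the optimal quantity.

x_1* = 6.2372

From the CES first-order condition, (3/4)·(x_2/x_1)^(3) = p_1/p_2.
Hence x_2/x_1 = ((4/3)·p_1/p_2)^(1/(3)), i.e. raised to the 1/3 power.
With the ratio pinned down, the budget gives x_1* = M/(p_1 + p_2·(x_2/x_1)) and x_2* = (x_2/x_1)·x_1*.
Numerically x_2/x_1 = 0.630712, so x_1* = 190/(7 + 37.2·0.630712) = 6.2372.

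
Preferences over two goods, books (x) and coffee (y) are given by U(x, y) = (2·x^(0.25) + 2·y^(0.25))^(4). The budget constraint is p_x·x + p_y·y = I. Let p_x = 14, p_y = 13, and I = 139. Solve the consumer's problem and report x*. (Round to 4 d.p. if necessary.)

x* = 4.903

MU_x ∝ 2·x^(-0.75), MU_y ∝ 2·y^(-0.75), so MRS = (y/x)^(0.75) = p_x/p_y.
Solve for the ratio: y/x = [p_x/p_y]^(4/3).
With the ratio pinned down, the budget gives x* = I/(p_x + p_y·(y/x)) and y* = (y/x)·x*.
Numerically y/x = 1.103857, so x* = 139/(14 + 13·1.103857) = 4.903.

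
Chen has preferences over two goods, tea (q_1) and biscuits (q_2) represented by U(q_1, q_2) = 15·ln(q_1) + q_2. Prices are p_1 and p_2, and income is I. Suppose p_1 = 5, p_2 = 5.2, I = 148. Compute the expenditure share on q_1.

share on q_1 = 0.527

At the given prices: q_1* = 15·5.2/5 = 15.6, and q_2* = 13.4615.
Expenditure on q_1: 5·15.6 = 78; share = 0.527.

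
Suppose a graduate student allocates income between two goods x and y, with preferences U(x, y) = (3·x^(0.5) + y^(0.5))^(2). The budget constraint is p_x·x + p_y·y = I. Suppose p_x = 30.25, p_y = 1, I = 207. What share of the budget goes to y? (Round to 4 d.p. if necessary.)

From the CES first-order condition, 3·(y/x)^(0.5) = p_x/p_y.
Solve for the ratio: y/x = [(1/3)·p_x/p_y]^(2).
With the ratio pinned down, the budget gives x* = I/(p_x + p_y·(y/x)) and y* = (y/x)·x*.
Numerically y/x = 101.673611, so x* = 207/(30.25 + 1·101.673611) = 1.5691 and y* = 101.673611·1.5691 = 159.535.
Expenditure on y: 1·159.535 = 159.535; share = 0.7707.

share on y = 0.7707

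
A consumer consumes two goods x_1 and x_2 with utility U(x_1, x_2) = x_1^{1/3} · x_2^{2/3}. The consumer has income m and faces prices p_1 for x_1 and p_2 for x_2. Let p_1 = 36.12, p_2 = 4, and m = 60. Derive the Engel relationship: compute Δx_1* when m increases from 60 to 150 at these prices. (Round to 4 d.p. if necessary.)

Δx_1* = 0.8306

Tangency: MRS = (1/2)·x_2/x_1 = p_1/p_2.
So 1/3·p_2·x_2 = 2/3·p_1·x_1; combined with the budget, a share 1/3 of income goes to x_1.
Demand: x_1*(p_1,p_2,m) = 1/3·m/p_1 and x_2* = 2/3·m/p_2.
At p_1=36.12, p_2=4, m=60: x_1* = 1/3·60/36.12 = 0.5537.
At m' = 150: x_1* = 1.3843. Change: 1.3843 − 0.5537 = 0.8306.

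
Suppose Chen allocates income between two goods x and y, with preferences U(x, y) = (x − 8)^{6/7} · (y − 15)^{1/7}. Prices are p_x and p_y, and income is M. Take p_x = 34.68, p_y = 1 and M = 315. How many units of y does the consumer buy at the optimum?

y* = 18.2229

This is Cobb-Douglas in (x−8, y−15): tangency gives 6/7·p_y·(y−15) = 1/7·p_x·(x−8).
Substituting into the budget: x* = 8 + 6/7·(M − 8·p_x − 15·p_y)/p_x, and y* = 15 + 1/7·(…)/p_y.
Discretionary income = 315 − 8·34.68 − 15·1 = 22.56; y* = 15 + 1/7·22.56/1 = 18.2229.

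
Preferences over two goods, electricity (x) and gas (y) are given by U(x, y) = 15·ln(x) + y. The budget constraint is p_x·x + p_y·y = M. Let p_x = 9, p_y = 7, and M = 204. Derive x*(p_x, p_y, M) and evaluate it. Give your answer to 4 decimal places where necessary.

x* = 11.6667

So x*(p_x,p_y) = 15·p_y/p_x, independent of income; and y* = (M − 15·p_y)/p_y.
At the given prices: x* = 15·7/9 = 11.6667.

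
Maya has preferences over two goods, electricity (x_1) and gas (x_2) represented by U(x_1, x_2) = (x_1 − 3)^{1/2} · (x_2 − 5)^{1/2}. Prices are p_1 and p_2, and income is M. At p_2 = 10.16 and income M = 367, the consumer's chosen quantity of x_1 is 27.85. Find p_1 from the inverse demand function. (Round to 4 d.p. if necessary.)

This is Cobb-Douglas in (x_1−3, x_2−5): tangency gives 0.5·p_2·(x_2−5) = 0.5·p_1·(x_1−3).
Substituting into the budget: x_1* = 3 + 0.5·(M − 3·p_1 − 5·p_2)/p_1, and x_2* = 5 + 0.5·(…)/p_2.
Set x_1* = 27.85 in the demand function and solve for p_1: p_1 = 6.

p_1 = 6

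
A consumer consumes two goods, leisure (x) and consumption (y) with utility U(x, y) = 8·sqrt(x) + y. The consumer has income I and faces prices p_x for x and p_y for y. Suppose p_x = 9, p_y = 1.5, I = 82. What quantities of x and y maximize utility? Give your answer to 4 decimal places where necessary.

Utility is quasi-linear in y; the FOC for x is 4/√x = p_x/p_y.
Solve: √x = 4·p_y/p_x, so x*(p_x,p_y) = (4·p_y/p_x)², and y* = (I − p_x·x*)/p_y.
Plugging in: x* = (4·1.5/9)² = 0.4444, y* = 52.

x* = 0.4444, y* = 52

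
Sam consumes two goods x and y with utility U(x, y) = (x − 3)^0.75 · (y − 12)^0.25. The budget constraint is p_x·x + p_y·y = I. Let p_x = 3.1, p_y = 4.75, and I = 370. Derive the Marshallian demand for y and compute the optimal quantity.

y* = 27.9842

This is Cobb-Douglas in (x−3, y−12): tangency gives 0.75·p_y·(y−12) = 0.25·p_x·(x−3).
Substituting into the budget: x* = 3 + 0.75·(I − 3·p_x − 12·p_y)/p_x, and y* = 12 + 0.25·(…)/p_y.
Discretionary income = 370 − 3·3.1 − 12·4.75 = 303.7; y* = 12 + 0.25·303.7/4.75 = 27.9842.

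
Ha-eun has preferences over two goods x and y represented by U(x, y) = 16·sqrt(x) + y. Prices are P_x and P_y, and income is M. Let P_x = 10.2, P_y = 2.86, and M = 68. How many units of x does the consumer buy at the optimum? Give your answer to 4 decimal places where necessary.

MU_x = 8/√x, MU_y = 1. Tangency: 8/√x = P_x/P_y.
Thus x* = (8·P_y/P_x)² — independent of M — with the rest of income spent on y.
Plugging in: x* = (8·2.86/10.2)² = 5.0317.

x* = 5.0317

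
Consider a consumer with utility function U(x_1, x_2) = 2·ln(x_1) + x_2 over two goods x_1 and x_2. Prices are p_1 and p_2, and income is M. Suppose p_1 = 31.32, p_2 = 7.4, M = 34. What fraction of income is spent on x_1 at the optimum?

share on x_1 = 0.4353

Set MRS = p_1/p_2: (2/x_1)/1 = p_1/p_2.
So x_1*(p_1,p_2) = 2·p_2/p_1, independent of income; and x_2* = (M − 2·p_2)/p_2.
At the given prices: x_1* = 2·7.4/31.32 = 0.4725, and x_2* = 2.5946.
Expenditure on x_1: 31.32·0.4725 = 14.8; share = 0.4353.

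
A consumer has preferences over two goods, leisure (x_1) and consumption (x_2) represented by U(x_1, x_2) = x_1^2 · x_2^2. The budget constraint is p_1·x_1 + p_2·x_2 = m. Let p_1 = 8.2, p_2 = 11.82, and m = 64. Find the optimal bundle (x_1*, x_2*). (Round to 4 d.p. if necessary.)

x_1* = 3.9024, x_2* = 2.7073

MU_x_1/MU_x_2 = (2·x_2)/(2·x_1); tangency sets this equal to p_1/p_2.
So 2·p_2·x_2 = 2·p_1·x_1; combined with the budget, a share 0.5 of income goes to x_1.
Demand: x_1*(p_1,p_2,m) = 0.5·m/p_1 and x_2* = 0.5·m/p_2.
At p_1=8.2, p_2=11.82, m=64: x_1* = 0.5·64/8.2 = 3.9024, x_2* = 2.7073.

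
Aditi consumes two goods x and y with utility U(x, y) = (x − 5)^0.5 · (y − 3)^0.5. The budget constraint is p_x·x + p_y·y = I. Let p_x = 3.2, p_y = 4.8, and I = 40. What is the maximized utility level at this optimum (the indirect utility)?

V = 1.2247

MRS = (y−3)/(x−5). Tangency with p_x/p_y gives y−3 = (p_x/p_y)·(x−5).
Substituting into the budget: x* = 5 + 0.5·(I − 5·p_x − 3·p_y)/p_x, and y* = 3 + 0.5·(…)/p_y.
Discretionary income = 40 − 5·3.2 − 3·4.8 = 9.6; x* = 5 + 0.5·9.6/3.2 = 6.5; y* = 3 + 0.5·9.6/4.8 = 4.
Utility at the optimum: U(6.5, 4) = 1.2247.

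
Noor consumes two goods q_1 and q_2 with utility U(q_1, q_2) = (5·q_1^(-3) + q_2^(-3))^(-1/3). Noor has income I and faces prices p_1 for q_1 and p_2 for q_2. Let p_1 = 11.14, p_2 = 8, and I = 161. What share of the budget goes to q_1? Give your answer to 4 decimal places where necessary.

share on q_1 = 0.6572

From the CES first-order condition, 5·(q_2/q_1)^(4) = p_1/p_2.
Hence q_2/q_1 = ((1/5)·p_1/p_2)^(1/(4)), i.e. raised to the 0.25 power.
With the ratio pinned down, the budget gives q_1* = I/(p_1 + p_2·(q_2/q_1)) and q_2* = (q_2/q_1)·q_1*.
Numerically q_2/q_1 = 0.726451, so q_1* = 161/(11.14 + 8·0.726451) = 9.4976 and q_2* = 0.726451·9.4976 = 6.8996.
Expenditure on q_1: 11.14·9.4976 = 105.8035; share = 0.6572.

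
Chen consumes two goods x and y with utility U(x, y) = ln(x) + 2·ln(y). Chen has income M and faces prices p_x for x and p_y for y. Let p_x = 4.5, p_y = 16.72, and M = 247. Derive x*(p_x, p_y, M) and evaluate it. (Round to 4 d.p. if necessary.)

MU_x/MU_y = (y)/(2·x); tangency sets this equal to p_x/p_y.
So p_y·y = 2·p_x·x; combined with the budget, a share 1/3 of income goes to x.
Demand: x*(p_x,p_y,M) = 1/3·M/p_x and y* = 2/3·M/p_y.
At p_x=4.5, p_y=16.72, M=247: x* = 1/3·247/4.5 = 18.2963.

x* = 18.2963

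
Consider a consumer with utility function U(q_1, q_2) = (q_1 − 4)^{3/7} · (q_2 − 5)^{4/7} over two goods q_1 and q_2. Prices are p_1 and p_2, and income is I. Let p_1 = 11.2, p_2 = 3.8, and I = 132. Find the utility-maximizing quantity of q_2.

q_2* = 15.2556

This is Cobb-Douglas in (q_1−4, q_2−5): tangency gives 3/7·p_2·(q_2−5) = 4/7·p_1·(q_1−4).
Substituting into the budget: q_1* = 4 + 3/7·(I − 4·p_1 − 5·p_2)/p_1, and q_2* = 5 + 4/7·(…)/p_2.
Discretionary income = 132 − 4·11.2 − 5·3.8 = 68.2; q_2* = 5 + 4/7·68.2/3.8 = 15.2556.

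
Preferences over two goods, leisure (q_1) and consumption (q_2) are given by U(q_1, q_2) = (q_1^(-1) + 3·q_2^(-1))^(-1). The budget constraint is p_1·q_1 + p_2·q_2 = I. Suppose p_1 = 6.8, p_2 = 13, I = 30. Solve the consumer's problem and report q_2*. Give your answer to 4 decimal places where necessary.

q_2* = 1.6279

Numerically q_2/q_1 = 1.252689, so q_1* = 30/(6.8 + 13·1.252689) = 1.2995 and q_2* = 1.252689·1.2995 = 1.6279.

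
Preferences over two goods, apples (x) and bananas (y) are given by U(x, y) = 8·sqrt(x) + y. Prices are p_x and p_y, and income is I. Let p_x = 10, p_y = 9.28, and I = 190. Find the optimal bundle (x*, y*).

x* = 13.7789, y* = 5.6261

Utility is quasi-linear in y; the FOC for x is 4/√x = p_x/p_y.
Thus x* = (4·p_y/p_x)² — independent of I — with the rest of income spent on y.
Plugging in: x* = (4·9.28/10)² = 13.7789, y* = 5.6261.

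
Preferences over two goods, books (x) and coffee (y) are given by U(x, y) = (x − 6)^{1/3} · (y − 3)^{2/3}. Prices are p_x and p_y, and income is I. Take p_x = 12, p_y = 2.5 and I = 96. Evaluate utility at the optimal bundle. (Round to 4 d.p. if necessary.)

MRS = (1/2)·(y−3)/(x−6). Tangency with p_x/p_y gives y−3 = 2·(p_x/p_y)·(x−6).
After buying the subsistence bundle (6, 3), a share 1/3 of the remaining income goes to x: x* = 6 + 1/3·(I − 6p_x − 3p_y)/p_x.
Discretionary income = 96 − 6·12 − 3·2.5 = 16.5; x* = 6 + 1/3·16.5/12 = 6.4583; y* = 3 + 2/3·16.5/2.5 = 7.4.
Utility at the optimum: U(6.4583, 7.4) = 2.0703.

V = 2.0703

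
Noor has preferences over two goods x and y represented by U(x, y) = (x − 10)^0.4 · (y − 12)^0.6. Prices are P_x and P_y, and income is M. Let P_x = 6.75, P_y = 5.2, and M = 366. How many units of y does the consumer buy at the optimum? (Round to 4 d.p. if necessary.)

y* = 39.2423

This is Cobb-Douglas in (x−10, y−12): tangency gives 0.4·P_y·(y−12) = 0.6·P_x·(x−10).
After buying the subsistence bundle (10, 12), a share 0.4 of the remaining income goes to x: x* = 10 + 0.4·(M − 10P_x − 12P_y)/P_x.
Discretionary income = 366 − 10·6.75 − 12·5.2 = 236.1; y* = 12 + 0.6·236.1/5.2 = 39.2423.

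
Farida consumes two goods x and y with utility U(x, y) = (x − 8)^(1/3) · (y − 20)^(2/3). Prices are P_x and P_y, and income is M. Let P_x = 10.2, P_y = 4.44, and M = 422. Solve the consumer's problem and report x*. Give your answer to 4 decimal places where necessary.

x* = 16.2222

Let x' = x−8, y' = y−20. MRS = (1/2)·y'/x' = P_x/P_y.
Substituting into the budget: x* = 8 + 1/3·(M − 8·P_x − 20·P_y)/P_x, and y* = 20 + 2/3·(…)/P_y.
Discretionary income = 422 − 8·10.2 − 20·4.44 = 251.6; x* = 8 + 1/3·251.6/10.2 = 16.2222.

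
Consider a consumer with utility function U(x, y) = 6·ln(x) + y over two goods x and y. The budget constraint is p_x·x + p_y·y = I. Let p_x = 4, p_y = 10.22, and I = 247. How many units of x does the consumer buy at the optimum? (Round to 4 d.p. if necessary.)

MU_x = 6/x, MU_y = 1. Tangency: 6/x = p_x/p_y.
So x*(p_x,p_y) = 6·p_y/p_x, independent of income; and y* = (I − 6·p_y)/p_y.
At the given prices: x* = 6·10.22/4 = 15.33.

x* = 15.33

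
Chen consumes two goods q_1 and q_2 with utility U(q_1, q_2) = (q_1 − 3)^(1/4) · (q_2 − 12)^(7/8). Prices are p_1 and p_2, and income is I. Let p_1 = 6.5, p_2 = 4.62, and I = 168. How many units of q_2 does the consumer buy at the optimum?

q_2* = 27.6667

Discretionary income = 168 − 3·6.5 − 12·4.62 = 93.06; q_2* = 12 + 7/9·93.06/4.62 = 27.6667.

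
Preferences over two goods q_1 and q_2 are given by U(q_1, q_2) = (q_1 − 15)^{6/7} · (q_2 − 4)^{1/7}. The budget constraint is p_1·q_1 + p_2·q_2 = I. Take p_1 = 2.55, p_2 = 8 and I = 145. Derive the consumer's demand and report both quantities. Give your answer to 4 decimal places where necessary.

Let q_1' = q_1−15, q_2' = q_2−4. MRS = 6·q_2'/q_1' = p_1/p_2.
Substituting into the budget: q_1* = 15 + 6/7·(I − 15·p_1 − 4·p_2)/p_1, and q_2* = 4 + 1/7·(…)/p_2.
Discretionary income = 145 − 15·2.55 − 4·8 = 74.75; q_1* = 15 + 6/7·74.75/2.55 = 40.1261; q_2* = 4 + 1/7·74.75/8 = 5.3348.

q_1* = 40.1261, q_2* = 5.3348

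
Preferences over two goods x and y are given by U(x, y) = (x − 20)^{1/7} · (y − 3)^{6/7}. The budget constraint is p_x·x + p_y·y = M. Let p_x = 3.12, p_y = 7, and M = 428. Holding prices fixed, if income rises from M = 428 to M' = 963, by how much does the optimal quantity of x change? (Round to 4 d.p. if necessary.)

Δx* = 24.4963

Let x' = x−20, y' = y−3. MRS = (1/6)·y'/x' = p_x/p_y.
After buying the subsistence bundle (20, 3), a share 1/7 of the remaining income goes to x: x* = 20 + 1/7·(M − 20p_x − 3p_y)/p_x.
Discretionary income = 428 − 20·3.12 − 3·7 = 344.6; x* = 20 + 1/7·344.6/3.12 = 35.7784.
At M' = 963: x* = 60.2747. Change: 60.2747 − 35.7784 = 24.4963.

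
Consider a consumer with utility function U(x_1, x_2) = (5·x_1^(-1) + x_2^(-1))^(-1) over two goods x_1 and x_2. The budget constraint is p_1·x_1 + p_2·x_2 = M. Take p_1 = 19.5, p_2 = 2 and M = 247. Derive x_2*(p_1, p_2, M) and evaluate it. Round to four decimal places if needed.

x_2* = 15.4721

MRS = MU_x_1/MU_x_2 = 5·(x_2/x_1)^(2). Set equal to p_1/p_2.
Hence x_2/x_1 = ((1/5)·p_1/p_2)^(1/(2)), i.e. raised to the 0.5 power.
Substitute x_2 = (x_2/x_1)·x_1 into the budget: x_1* = M/(p_1 + p_2·(x_2/x_1)).
Numerically x_2/x_1 = 1.396424, so x_1* = 247/(19.5 + 2·1.396424) = 11.0798 and x_2* = 1.396424·11.0798 = 15.4721.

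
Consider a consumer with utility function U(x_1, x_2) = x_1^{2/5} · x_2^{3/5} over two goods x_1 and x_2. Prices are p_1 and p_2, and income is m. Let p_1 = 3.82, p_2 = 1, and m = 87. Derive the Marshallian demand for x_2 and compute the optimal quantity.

x_2* = 52.2

Tangency: MRS = (2/3)·x_2/x_1 = p_1/p_2.
Rearranging, p_2·x_2 = (3/2)·p_1·x_1. Substituting into the budget gives p_1·x_1·(1 + (3/2)) = m.
Demand: x_1*(p_1,p_2,m) = 0.4·m/p_1 and x_2* = 0.6·m/p_2.
At p_1=3.82, p_2=1, m=87: x_2* = 0.6·87/1 = 52.2.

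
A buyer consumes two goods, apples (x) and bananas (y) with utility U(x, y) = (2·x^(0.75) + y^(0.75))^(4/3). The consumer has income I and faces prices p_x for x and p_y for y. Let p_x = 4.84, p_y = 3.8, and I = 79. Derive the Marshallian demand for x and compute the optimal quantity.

x* = 14.4555

From the CES first-order condition, 2·(y/x)^(0.25) = p_x/p_y.
Hence y/x = ((1/2)·p_x/p_y)^(1/(0.25)), i.e. raised to the 4 power.
Substitute y = (y/x)·x into the budget: x* = I/(p_x + p_y·(y/x)).
Numerically y/x = 0.164485, so x* = 79/(4.84 + 3.8·0.164485) = 14.4555.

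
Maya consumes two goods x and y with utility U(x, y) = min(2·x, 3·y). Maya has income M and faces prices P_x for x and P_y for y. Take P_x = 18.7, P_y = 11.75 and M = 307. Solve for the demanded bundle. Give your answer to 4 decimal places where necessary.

Leontief preferences: the optimum is at the kink where x/3 = y/2, i.e. y = (2/3)·x.
Budget: P_x·x + P_y·(2/3)·x = M, so (3·P_x + 2·P_y)·x = 3·M.
Demand: x*(P_x,P_y,M) = 3·M/(3·P_x + 2·P_y), y* = 2·M/(3·P_x + 2·P_y).
Here 3·18.7 + 2·11.75 = 79.6, giving x* = 11.5704 and y* = 7.7136.

x* = 11.5704, y* = 7.7136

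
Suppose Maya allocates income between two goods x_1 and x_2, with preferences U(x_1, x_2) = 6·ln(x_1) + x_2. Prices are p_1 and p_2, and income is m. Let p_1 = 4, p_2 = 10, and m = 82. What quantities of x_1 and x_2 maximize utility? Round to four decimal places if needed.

x_1* = 15, x_2* = 2.2

Set MRS = p_1/p_2: (6/x_1)/1 = p_1/p_2.
So x_1*(p_1,p_2) = 6·p_2/p_1, independent of income; and x_2* = (m − 6·p_2)/p_2.
At the given prices: x_1* = 6·10/4 = 15, and x_2* = 2.2.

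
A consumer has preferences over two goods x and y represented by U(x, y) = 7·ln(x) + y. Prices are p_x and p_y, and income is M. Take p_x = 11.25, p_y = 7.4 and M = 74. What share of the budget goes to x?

share on x = 0.7

At the given prices: x* = 7·7.4/11.25 = 4.6044, and y* = 3.
Expenditure on x: 11.25·4.6044 = 51.8; share = 0.7.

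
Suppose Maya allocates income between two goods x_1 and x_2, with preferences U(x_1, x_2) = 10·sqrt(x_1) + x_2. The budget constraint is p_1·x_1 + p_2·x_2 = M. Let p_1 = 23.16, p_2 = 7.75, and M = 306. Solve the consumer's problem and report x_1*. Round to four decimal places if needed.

x_1* = 2.7994

Plugging in: x_1* = (5·7.75/23.16)² = 2.7994.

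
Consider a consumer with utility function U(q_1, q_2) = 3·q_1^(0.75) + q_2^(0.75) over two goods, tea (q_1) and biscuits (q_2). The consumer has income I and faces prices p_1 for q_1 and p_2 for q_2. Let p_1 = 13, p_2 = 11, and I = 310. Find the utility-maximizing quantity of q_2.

MU_q_1 ∝ 3·q_1^(-0.25), MU_q_2 ∝ q_2^(-0.25), so MRS = 3·(q_2/q_1)^(0.25) = p_1/p_2.
Hence q_2/q_1 = ((1/3)·p_1/p_2)^(1/(0.25)), i.e. raised to the 4 power.
Substitute q_2 = (q_2/q_1)·q_1 into the budget: q_1* = I/(p_1 + p_2·(q_2/q_1)).
Numerically q_2/q_1 = 0.024083, so q_1* = 310/(13 + 11·0.024083) = 23.3699 and q_2* = 0.024083·23.3699 = 0.5628.

q_2* = 0.5628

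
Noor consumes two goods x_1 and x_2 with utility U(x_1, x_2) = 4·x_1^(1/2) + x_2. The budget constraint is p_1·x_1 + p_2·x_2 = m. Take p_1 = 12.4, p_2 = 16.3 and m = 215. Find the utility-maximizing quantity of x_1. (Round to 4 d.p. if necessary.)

x_1* = 6.9118

MU_x_1 = 2/√x_1, MU_x_2 = 1. Tangency: 2/√x_1 = p_1/p_2.
Solve: √x_1 = 2·p_2/p_1, so x_1*(p_1,p_2) = (2·p_2/p_1)², and x_2* = (m − p_1·x_1*)/p_2.
Plugging in: x_1* = (2·16.3/12.4)² = 6.9118.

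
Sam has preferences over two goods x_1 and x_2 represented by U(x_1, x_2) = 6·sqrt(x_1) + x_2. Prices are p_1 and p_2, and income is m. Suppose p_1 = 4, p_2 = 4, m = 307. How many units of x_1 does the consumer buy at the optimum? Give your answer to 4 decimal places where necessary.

MU_x_1 = 3/√x_1, MU_x_2 = 1. Tangency: 3/√x_1 = p_1/p_2.
Thus x_1* = (3·p_2/p_1)² — independent of m — with the rest of income spent on x_2.
Plugging in: x_1* = (3·4/4)² = 9.

x_1* = 9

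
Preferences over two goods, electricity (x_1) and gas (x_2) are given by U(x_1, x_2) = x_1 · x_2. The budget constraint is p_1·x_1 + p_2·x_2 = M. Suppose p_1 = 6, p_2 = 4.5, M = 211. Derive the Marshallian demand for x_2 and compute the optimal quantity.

Demand: x_1*(p_1,p_2,M) = 0.5·M/p_1 and x_2* = 0.5·M/p_2.
At p_1=6, p_2=4.5, M=211: x_2* = 0.5·211/4.5 = 23.4444.

x_2* = 23.4444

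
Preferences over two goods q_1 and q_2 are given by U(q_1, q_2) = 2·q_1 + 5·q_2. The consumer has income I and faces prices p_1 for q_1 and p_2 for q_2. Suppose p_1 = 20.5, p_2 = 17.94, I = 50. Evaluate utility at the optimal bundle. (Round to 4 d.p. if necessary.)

V = 13.9353

Linear utility — the consumer picks whichever good has higher MU/price: 2/20.5 = 0.0976 vs 5/17.94 = 0.2787.
q_2 gives more utility per dollar, so spend all income on q_2: q_2* = I/p_2, q_1* = 0.
Numerically: q_1* = 0, q_2* = 2.7871.
Utility at the optimum: U(0, 2.7871) = 13.9353.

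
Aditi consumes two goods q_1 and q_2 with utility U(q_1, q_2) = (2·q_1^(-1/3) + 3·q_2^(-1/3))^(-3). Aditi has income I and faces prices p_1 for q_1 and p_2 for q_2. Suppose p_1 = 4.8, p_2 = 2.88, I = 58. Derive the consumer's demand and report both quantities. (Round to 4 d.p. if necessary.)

q_1* = 5.5102, q_2* = 10.9552

MRS = MU_q_1/MU_q_2 = (2/3)·(q_2/q_1)^(4/3). Set equal to p_1/p_2.
Hence q_2/q_1 = ((3/2)·p_1/p_2)^(1/(4/3)), i.e. raised to the 0.75 power.
With the ratio pinned down, the budget gives q_1* = I/(p_1 + p_2·(q_2/q_1)) and q_2* = (q_2/q_1)·q_1*.
Numerically q_2/q_1 = 1.988177, so q_1* = 58/(4.8 + 2.88·1.988177) = 5.5102 and q_2* = 1.988177·5.5102 = 10.9552.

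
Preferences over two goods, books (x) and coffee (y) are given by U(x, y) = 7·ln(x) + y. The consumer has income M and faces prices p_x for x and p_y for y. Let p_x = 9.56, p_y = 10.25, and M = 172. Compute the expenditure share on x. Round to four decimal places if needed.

share on x = 0.4172

At the given prices: x* = 7·10.25/9.56 = 7.5052, and y* = 9.7805.
Expenditure on x: 9.56·7.5052 = 71.75; share = 0.4172.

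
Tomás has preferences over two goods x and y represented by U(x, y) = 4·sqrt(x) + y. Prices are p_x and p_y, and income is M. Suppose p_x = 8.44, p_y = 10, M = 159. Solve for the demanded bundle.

Set MRS = p_x/p_y: 2·x^(−1/2) = p_x/p_y.
Thus x* = (2·p_y/p_x)² — independent of M — with the rest of income spent on y.
Plugging in: x* = (2·10/8.44)² = 5.6153, y* = 11.1607.

x* = 5.6153, y* = 11.1607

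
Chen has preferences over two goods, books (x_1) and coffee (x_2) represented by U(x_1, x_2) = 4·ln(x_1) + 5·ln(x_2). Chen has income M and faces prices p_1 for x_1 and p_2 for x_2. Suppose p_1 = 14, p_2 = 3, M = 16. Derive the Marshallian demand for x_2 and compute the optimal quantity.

Tangency: MRS = (4/5)·x_2/x_1 = p_1/p_2.
So 4·p_2·x_2 = 5·p_1·x_1; combined with the budget, a share 4/9 of income goes to x_1.
Demand: x_1*(p_1,p_2,M) = 4/9·M/p_1 and x_2* = 5/9·M/p_2.
At p_1=14, p_2=3, M=16: x_2* = 5/9·16/3 = 2.963.

x_2* = 2.963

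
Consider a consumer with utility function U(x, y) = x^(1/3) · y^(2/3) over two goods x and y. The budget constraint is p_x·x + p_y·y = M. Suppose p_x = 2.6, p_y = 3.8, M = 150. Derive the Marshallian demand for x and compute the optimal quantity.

Tangency: MRS = (1/2)·y/x = p_x/p_y.
Rearranging, p_y·y = 2·p_x·x. Substituting into the budget gives p_x·x·(1 + 2) = M.
Demand: x*(p_x,p_y,M) = 1/3·M/p_x and y* = 2/3·M/p_y.
At p_x=2.6, p_y=3.8, M=150: x* = 1/3·150/2.6 = 19.2308.

x* = 19.2308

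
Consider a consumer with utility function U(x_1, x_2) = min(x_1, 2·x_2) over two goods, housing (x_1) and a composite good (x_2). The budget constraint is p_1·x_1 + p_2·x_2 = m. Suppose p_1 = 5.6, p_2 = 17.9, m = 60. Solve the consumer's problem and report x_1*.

With perfect complements, no substitution: consume in ratio x_1:x_2 = 2:1.
Budget: p_1·x_1 + p_2·(1/2)·x_1 = m, so (2·p_1 + p_2)·x_1 = 2·m.
Demand: x_1*(p_1,p_2,m) = 2·m/(2·p_1 + p_2), x_2* = m/(2·p_1 + p_2).
Here 2·5.6 + 17.9 = 29.1, giving x_1* = 4.1237.

x_1* = 4.1237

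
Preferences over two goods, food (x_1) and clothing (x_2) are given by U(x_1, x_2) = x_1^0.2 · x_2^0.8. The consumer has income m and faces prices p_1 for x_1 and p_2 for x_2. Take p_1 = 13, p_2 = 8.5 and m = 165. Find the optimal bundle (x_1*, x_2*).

MU_x_1/MU_x_2 = (0.2·x_2)/(0.8·x_1); tangency sets this equal to p_1/p_2.
So 0.2·p_2·x_2 = 0.8·p_1·x_1; combined with the budget, a share 0.2 of income goes to x_1.
Demand: x_1*(p_1,p_2,m) = 0.2·m/p_1 and x_2* = 0.8·m/p_2.
At p_1=13, p_2=8.5, m=165: x_1* = 0.2·165/13 = 2.5385, x_2* = 15.5294.

x_1* = 2.5385, x_2* = 15.5294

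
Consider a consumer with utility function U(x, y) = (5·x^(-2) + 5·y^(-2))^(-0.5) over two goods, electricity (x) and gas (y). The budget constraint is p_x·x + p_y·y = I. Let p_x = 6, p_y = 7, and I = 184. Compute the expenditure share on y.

share on y = 0.5257

Substitute y = (y/x)·x into the budget: x* = I/(p_x + p_y·(y/x)).
Numerically y/x = 0.949914, so x* = 184/(6 + 7·0.949914) = 14.5461 and y* = 0.949914·14.5461 = 13.8176.
Expenditure on y: 7·13.8176 = 96.7231; share = 0.5257.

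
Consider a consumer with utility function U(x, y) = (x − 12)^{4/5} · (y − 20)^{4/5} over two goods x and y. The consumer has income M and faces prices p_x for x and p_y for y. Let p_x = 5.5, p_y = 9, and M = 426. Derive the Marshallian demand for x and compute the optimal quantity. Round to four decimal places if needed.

Let x' = x−12, y' = y−20. MRS = y'/x' = p_x/p_y.
After buying the subsistence bundle (12, 20), a share 0.5 of the remaining income goes to x: x* = 12 + 0.5·(M − 12p_x − 20p_y)/p_x.
Discretionary income = 426 − 12·5.5 − 20·9 = 180; x* = 12 + 0.5·180/5.5 = 28.3636.

x* = 28.3636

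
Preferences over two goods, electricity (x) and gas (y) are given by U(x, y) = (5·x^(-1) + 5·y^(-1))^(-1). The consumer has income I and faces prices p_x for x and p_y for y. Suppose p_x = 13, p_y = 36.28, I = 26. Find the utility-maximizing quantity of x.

Substitute y = (y/x)·x into the budget: x* = I/(p_x + p_y·(y/x)).
Numerically y/x = 0.598602, so x* = 26/(13 + 36.28·0.598602) = 0.7489.

x* = 0.7489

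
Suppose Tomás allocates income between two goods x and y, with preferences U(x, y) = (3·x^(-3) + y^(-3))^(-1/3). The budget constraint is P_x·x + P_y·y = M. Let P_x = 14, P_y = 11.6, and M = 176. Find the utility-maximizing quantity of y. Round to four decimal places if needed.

y* = 6.0318

With the ratio pinned down, the budget gives x* = M/(P_x + P_y·(y/x)) and y* = (y/x)·x*.
Numerically y/x = 0.796411, so x* = 176/(14 + 11.6·0.796411) = 7.5737 and y* = 0.796411·7.5737 = 6.0318.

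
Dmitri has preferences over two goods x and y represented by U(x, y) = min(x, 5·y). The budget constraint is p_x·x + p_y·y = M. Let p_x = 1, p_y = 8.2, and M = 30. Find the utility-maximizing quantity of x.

Here 5·1 + 8.2 = 13.2, giving x* = 11.3636.

x* = 11.3636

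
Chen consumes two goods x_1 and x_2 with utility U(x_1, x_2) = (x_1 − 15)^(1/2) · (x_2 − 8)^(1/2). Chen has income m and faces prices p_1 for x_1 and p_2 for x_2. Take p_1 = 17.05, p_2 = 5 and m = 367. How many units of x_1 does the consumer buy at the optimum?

x_1* = 17.0894

Let x_1' = x_1−15, x_2' = x_2−8. MRS = x_2'/x_1' = p_1/p_2.
Substituting into the budget: x_1* = 15 + 0.5·(m − 15·p_1 − 8·p_2)/p_1, and x_2* = 8 + 0.5·(…)/p_2.
Discretionary income = 367 − 15·17.05 − 8·5 = 71.25; x_1* = 15 + 0.5·71.25/17.05 = 17.0894.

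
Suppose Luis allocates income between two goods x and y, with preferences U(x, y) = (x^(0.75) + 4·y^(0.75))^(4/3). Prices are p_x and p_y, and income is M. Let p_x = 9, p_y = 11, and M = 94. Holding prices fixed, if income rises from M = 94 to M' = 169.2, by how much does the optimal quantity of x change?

MRS = MU_x/MU_y = (1/4)·(y/x)^(0.25). Set equal to p_x/p_y.
Solve for the ratio: y/x = [4·p_x/p_y]^(4).
With the ratio pinned down, the budget gives x* = M/(p_x + p_y·(y/x)) and y* = (y/x)·x*.
Numerically y/x = 114.720033, so x* = 94/(9 + 11·114.720033) = 0.074.
At M' = 169.2: x* = 0.1331. Change: 0.1331 − 0.074 = 0.0592.

Δx* = 0.0592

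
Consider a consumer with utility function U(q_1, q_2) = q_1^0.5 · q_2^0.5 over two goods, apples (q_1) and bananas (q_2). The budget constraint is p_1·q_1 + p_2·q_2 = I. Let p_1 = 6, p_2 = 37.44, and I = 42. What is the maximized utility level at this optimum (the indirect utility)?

V = 1.4011

Tangency: MRS = q_2/q_1 = p_1/p_2.
So 0.5·p_2·q_2 = 0.5·p_1·q_1; combined with the budget, a share 0.5 of income goes to q_1.
Demand: q_1*(p_1,p_2,I) = 0.5·I/p_1 and q_2* = 0.5·I/p_2.
At p_1=6, p_2=37.44, I=42: q_1* = 0.5·42/6 = 3.5, q_2* = 0.5609.
Utility at the optimum: U(3.5, 0.5609) = 1.4011.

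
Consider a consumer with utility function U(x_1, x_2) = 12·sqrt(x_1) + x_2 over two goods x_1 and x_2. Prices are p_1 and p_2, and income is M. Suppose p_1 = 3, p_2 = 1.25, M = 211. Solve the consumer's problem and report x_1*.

MU_x_1 = 6/√x_1, MU_x_2 = 1. Tangency: 6/√x_1 = p_1/p_2.
Thus x_1* = (6·p_2/p_1)² — independent of M — with the rest of income spent on x_2.
Plugging in: x_1* = (6·1.25/3)² = 6.25.

x_1* = 6.25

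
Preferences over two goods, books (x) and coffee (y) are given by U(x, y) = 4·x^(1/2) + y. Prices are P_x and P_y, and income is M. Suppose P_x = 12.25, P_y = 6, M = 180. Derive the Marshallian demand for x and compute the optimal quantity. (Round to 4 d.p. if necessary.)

x* = 0.9596

MU_x = 2/√x, MU_y = 1. Tangency: 2/√x = P_x/P_y.
Solve: √x = 2·P_y/P_x, so x*(P_x,P_y) = (2·P_y/P_x)², and y* = (M − P_x·x*)/P_y.
Plugging in: x* = (2·6/12.25)² = 0.9596.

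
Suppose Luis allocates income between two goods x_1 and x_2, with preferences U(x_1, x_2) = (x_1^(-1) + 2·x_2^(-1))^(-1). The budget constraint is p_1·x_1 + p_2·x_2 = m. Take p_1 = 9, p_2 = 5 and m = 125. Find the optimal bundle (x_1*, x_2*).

MU_x_1 ∝ x_1^(-2), MU_x_2 ∝ 2·x_2^(-2), so MRS = (1/2)·(x_2/x_1)^(2) = p_1/p_2.
Hence x_2/x_1 = (2·p_1/p_2)^(1/(2)), i.e. raised to the 0.5 power.
Substitute x_2 = (x_2/x_1)·x_1 into the budget: x_1* = m/(p_1 + p_2·(x_2/x_1)).
Numerically x_2/x_1 = 1.897367, so x_1* = 125/(9 + 5·1.897367) = 6.7616 and x_2* = 1.897367·6.7616 = 12.8292.

x_1* = 6.7616, x_2* = 12.8292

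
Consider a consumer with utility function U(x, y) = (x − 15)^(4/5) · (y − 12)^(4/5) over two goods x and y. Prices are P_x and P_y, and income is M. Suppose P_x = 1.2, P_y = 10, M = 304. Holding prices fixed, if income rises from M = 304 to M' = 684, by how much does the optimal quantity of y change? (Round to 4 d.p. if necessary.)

MRS = (y−12)/(x−15). Tangency with P_x/P_y gives y−12 = (P_x/P_y)·(x−15).
Substituting into the budget: x* = 15 + 0.5·(M − 15·P_x − 12·P_y)/P_x, and y* = 12 + 0.5·(…)/P_y.
Discretionary income = 304 − 15·1.2 − 12·10 = 166; y* = 12 + 0.5·166/10 = 20.3.
At M' = 684: y* = 39.3. Change: 39.3 − 20.3 = 19.

Δy* = 19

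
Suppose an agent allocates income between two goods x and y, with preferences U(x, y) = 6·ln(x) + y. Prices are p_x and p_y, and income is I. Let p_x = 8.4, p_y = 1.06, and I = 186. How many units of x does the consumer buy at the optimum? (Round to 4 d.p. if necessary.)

Set MRS = p_x/p_y: (6/x)/1 = p_x/p_y.
So x*(p_x,p_y) = 6·p_y/p_x, independent of income; and y* = (I − 6·p_y)/p_y.
At the given prices: x* = 6·1.06/8.4 = 0.7571.

x* = 0.7571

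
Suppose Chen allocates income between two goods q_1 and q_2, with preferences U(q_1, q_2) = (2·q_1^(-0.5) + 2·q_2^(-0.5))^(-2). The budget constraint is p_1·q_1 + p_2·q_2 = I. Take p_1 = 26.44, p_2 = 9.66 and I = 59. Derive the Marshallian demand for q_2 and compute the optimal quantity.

MU_q_1 ∝ 2·q_1^(-1.5), MU_q_2 ∝ 2·q_2^(-1.5), so MRS = (q_2/q_1)^(1.5) = p_1/p_2.
Solve for the ratio: q_2/q_1 = [p_1/p_2]^(2/3).
With the ratio pinned down, the budget gives q_1* = I/(p_1 + p_2·(q_2/q_1)) and q_2* = (q_2/q_1)·q_1*.
Numerically q_2/q_1 = 1.956694, so q_1* = 59/(26.44 + 9.66·1.956694) = 1.3012 and q_2* = 1.956694·1.3012 = 2.5461.

q_2* = 2.5461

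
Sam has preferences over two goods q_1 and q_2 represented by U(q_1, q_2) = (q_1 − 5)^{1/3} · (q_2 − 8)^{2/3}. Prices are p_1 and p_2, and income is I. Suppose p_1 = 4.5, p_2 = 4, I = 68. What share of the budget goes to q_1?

After buying the subsistence bundle (5, 8), a share 1/3 of the remaining income goes to q_1: q_1* = 5 + 1/3·(I − 5p_1 − 8p_2)/p_1.
Discretionary income = 68 − 5·4.5 − 8·4 = 13.5; q_1* = 5 + 1/3·13.5/4.5 = 6; q_2* = 8 + 2/3·13.5/4 = 10.25.
Expenditure on q_1: 4.5·6 = 27; share = 0.3971.

share on q_1 = 0.3971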